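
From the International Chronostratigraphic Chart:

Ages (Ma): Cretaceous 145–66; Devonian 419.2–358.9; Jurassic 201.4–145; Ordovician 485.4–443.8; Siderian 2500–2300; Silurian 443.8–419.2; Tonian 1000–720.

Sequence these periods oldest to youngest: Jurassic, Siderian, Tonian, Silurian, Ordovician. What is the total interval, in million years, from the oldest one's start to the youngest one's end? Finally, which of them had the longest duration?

Siderian, Tonian, Ordovician, Silurian, Jurassic; total span 2355 Myr; longest is Tonian

From the excerpt: Jurassic 201.4–145; Siderian 2500–2300; Tonian 1000–720; Silurian 443.8–419.2; Ordovician 485.4–443.8 (Ma).
Larger Ma is earlier, so the oldest is Siderian and the youngest is Jurassic; oldest to youngest: Siderian, Tonian, Ordovician, Silurian, Jurassic.
Oldest start 2500 minus youngest end 145 gives 2355 Myr overall.
Individual lengths (start − end): Siderian 200; Jurassic 56.4; Ordovician 41.6; Silurian 24.6; Tonian 280. The largest is Tonian at 280 Myr.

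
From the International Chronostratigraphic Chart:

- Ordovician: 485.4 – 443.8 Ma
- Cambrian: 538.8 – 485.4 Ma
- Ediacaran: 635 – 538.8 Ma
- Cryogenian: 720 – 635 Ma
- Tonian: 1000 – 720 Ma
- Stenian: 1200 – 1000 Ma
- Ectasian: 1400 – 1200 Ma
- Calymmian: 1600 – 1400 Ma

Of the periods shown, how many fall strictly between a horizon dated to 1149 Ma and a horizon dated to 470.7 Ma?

4

1149 Ma sits inside the Stenian (1200–1000) and 470.7 Ma inside the Ordovician (485.4–443.8); neither of those is wholly between the two dates.
The listed periods lying completely between them are Tonian, Cryogenian, Ediacaran, Cambrian — 4 in all.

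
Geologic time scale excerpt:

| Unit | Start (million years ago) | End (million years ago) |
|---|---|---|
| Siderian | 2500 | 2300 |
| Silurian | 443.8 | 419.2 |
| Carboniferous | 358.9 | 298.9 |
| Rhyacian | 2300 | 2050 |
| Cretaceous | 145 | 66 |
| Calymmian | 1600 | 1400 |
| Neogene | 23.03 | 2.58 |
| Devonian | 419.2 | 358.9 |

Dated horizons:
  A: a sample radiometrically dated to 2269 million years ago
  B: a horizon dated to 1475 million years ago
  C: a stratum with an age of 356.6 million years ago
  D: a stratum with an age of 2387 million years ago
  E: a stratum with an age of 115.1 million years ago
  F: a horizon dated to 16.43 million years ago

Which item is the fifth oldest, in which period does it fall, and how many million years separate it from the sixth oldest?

Larger Ma means older, so oldest first: D 2387 > A 2269 > B 1475 > C 356.6 > E 115.1 > F 16.43.
Counting 5 along gives E (115.1 Ma); the excerpt puts that inside the Cretaceous, 145–66 Ma.
Next in line is F (16.43 Ma), and 115.1 − 16.43 = 98.67 Myr.

E, in the Cretaceous; 98.67 million years to F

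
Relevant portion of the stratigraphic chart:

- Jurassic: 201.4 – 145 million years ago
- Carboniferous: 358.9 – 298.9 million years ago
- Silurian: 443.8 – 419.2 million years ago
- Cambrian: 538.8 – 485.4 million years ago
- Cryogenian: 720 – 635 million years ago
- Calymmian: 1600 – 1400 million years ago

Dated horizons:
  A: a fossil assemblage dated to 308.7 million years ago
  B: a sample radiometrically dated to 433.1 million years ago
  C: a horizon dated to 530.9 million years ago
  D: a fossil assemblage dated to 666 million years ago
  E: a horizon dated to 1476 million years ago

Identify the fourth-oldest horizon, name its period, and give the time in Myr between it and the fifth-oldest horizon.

Larger Ma means older, so oldest first: E 1476 > D 666 > C 530.9 > B 433.1 > A 308.7.
Counting 4 along gives B (433.1 Ma); the excerpt puts that inside the Silurian, 443.8–419.2 Ma.
Next in line is A (308.7 Ma), and 433.1 − 308.7 = 124.4 Myr.

B, in the Silurian; 124.4 million years to A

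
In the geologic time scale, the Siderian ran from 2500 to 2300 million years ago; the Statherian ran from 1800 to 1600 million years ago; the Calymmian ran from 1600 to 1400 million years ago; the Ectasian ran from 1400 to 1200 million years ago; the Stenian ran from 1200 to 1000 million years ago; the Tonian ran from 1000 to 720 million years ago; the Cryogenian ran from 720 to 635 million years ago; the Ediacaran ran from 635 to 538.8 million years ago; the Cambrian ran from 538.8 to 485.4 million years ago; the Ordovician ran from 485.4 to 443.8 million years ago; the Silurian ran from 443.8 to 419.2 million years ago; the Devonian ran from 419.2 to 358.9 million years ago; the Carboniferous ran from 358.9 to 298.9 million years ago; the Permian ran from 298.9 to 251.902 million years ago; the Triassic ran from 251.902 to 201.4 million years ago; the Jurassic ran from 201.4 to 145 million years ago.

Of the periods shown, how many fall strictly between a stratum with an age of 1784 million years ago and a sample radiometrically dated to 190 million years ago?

The older date is 1784 Ma and the younger is 190 Ma.
Periods with start < 1784 and end > 190 Ma: Calymmian (1600–1400), Ectasian (1400–1200), Stenian (1200–1000), Tonian (1000–720), Cryogenian (720–635), Ediacaran (635–538.8), Cambrian (538.8–485.4), Ordovician (485.4–443.8), Silurian (443.8–419.2), Devonian (419.2–358.9), Carboniferous (358.9–298.9), Permian (298.9–251.902), Triassic (251.902–201.4).
That is 13 complete periods.

13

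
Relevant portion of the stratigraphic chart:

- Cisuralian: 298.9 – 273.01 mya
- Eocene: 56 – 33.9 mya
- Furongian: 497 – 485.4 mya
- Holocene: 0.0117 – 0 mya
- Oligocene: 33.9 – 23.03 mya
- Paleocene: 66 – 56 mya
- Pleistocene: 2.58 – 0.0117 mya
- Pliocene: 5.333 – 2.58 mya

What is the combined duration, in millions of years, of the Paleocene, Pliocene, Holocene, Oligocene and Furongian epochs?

35.2347 million years

Each duration: Paleocene = 10; Pliocene = 2.753; Holocene = 0.0117; Oligocene = 10.87; Furongian = 11.6.
Sum: 10 + 2.753 + 0.0117 + 10.87 + 11.6 = 35.2347 Myr.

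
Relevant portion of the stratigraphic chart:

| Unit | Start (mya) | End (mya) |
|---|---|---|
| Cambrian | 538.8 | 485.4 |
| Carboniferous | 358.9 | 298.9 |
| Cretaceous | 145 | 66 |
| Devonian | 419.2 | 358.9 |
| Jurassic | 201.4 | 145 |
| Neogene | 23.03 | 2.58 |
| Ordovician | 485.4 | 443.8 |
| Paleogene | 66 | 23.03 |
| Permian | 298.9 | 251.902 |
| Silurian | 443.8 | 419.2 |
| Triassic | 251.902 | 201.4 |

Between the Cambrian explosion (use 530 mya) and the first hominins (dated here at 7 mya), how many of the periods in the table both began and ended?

530 Ma sits inside the Cambrian (538.8–485.4) and 7 Ma inside the Neogene (23.03–2.58); neither of those is wholly between the two dates.
The listed periods lying completely between them are Ordovician, Silurian, Devonian, Carboniferous, Permian, Triassic, Jurassic, Cretaceous, Paleogene — 9 in all.

9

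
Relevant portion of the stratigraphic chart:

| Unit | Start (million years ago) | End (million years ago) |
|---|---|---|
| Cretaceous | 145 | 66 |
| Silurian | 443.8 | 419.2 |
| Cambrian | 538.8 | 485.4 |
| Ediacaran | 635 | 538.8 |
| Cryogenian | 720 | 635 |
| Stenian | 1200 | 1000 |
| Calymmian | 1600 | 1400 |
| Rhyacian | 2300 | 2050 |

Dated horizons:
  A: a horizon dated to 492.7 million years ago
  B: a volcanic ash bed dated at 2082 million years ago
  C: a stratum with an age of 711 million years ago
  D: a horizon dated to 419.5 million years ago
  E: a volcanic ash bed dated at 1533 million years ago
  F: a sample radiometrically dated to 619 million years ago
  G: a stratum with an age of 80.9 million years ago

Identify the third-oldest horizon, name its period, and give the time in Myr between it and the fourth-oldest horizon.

C, in the Cryogenian; 92 million years to F

Sorted oldest-first by Ma: B (2082), E (1533), C (711), F (619), A (492.7), D (419.5), G (80.9).
The third oldest is C at 711 Ma, which lies in 720–635 Ma: the Cryogenian.
The fourth oldest is F at 619 Ma; separation = |711 − 619| = 92 Myr.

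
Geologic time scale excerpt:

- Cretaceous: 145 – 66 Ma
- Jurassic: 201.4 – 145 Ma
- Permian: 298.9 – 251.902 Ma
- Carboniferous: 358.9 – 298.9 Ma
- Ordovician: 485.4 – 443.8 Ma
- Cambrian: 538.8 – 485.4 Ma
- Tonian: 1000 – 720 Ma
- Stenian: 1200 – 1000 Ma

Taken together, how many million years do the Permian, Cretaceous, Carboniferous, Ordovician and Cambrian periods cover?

280.998 million years

Each duration: Permian = 46.998; Cretaceous = 79; Carboniferous = 60; Ordovician = 41.6; Cambrian = 53.4.
Sum: 46.998 + 79 + 60 + 41.6 + 53.4 = 280.998 Myr.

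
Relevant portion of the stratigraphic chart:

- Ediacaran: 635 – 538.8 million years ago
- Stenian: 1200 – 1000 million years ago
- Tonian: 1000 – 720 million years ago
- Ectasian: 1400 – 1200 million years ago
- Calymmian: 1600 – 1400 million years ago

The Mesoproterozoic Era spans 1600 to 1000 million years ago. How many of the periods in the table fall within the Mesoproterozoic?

Periods inside 1600–1000 Ma: Calymmian, Ectasian, Stenian — 3 in total.

3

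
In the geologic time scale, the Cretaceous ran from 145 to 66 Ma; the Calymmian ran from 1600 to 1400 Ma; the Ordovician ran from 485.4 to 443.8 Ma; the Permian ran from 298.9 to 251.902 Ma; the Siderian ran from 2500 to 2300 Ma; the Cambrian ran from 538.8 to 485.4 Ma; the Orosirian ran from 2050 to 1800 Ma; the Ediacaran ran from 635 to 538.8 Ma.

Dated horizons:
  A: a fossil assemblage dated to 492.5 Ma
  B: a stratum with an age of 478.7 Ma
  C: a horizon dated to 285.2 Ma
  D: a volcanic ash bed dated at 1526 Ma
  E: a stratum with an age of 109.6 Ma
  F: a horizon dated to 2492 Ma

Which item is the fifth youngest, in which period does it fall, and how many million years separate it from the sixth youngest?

Sorted youngest-first by Ma: E (109.6), C (285.2), B (478.7), A (492.5), D (1526), F (2492).
The fifth youngest is D at 1526 Ma, which lies in 1600–1400 Ma: the Calymmian.
The sixth youngest is F at 2492 Ma; separation = |1526 − 2492| = 966 Myr.

D, in the Calymmian; 966 million years to F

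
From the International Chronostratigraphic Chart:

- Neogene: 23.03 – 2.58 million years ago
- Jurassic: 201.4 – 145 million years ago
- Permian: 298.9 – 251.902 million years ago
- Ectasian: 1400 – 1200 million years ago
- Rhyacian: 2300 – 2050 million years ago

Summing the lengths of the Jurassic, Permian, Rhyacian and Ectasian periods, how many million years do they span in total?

Duration is start − end for each: (201.4 − 145) + (298.9 − 251.902) + (2300 − 2050) + (1400 − 1200).
That is 56.4 + 46.998 + 250 + 200, which totals 553.398 million years.

553.398 million years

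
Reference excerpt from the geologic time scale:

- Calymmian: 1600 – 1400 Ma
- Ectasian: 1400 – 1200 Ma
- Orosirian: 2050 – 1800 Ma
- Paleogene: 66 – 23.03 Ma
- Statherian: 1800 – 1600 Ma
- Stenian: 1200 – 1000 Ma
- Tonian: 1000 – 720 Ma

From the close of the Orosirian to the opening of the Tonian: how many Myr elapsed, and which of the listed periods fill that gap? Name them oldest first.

End of Orosirian = 1800 Ma; start of Tonian = 1000 Ma.
Gap = 1800 − 1000 = 800 Myr.
Periods wholly inside 1800–1000 Ma: Statherian (1800–1600), Calymmian (1600–1400), Ectasian (1400–1200), Stenian (1200–1000).

800 million years; Statherian, Calymmian, Ectasian, Stenian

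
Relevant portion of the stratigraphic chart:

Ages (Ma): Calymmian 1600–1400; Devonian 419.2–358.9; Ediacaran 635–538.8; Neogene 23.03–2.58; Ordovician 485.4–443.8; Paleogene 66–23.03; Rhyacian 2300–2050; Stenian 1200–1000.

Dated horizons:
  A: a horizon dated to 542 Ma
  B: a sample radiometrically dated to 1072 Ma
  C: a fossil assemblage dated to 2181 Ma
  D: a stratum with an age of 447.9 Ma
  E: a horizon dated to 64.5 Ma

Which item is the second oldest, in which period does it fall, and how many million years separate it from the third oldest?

Larger Ma means older, so oldest first: C 2181 > B 1072 > A 542 > D 447.9 > E 64.5.
Counting 2 along gives B (1072 Ma); the excerpt puts that inside the Stenian, 1200–1000 Ma.
Next in line is A (542 Ma), and 1072 − 542 = 530 Myr.

B, in the Stenian; 530 million years to A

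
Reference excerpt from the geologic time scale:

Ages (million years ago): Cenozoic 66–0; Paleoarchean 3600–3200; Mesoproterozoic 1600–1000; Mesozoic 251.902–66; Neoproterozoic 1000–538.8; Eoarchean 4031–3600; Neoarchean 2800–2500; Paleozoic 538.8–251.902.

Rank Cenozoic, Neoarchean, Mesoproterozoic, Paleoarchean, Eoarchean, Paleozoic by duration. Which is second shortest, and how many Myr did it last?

Paleozoic, 286.898 million years

Durations: Cenozoic 66; Neoarchean 300; Mesoproterozoic 600; Paleoarchean 400; Eoarchean 431; Paleozoic 286.898 Myr.
Sorted shortest-first: Cenozoic (66), Paleozoic (286.898), Neoarchean (300), Paleoarchean (400), Eoarchean (431), Mesoproterozoic (600).
The second shortest is Paleozoic at 286.898 Myr.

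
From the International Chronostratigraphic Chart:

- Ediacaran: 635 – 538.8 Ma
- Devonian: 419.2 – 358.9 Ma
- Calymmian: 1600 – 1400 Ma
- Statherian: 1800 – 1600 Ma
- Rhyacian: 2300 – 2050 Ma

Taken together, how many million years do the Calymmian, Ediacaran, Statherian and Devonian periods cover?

556.5 million years

Each duration: Calymmian = 200; Ediacaran = 96.2; Statherian = 200; Devonian = 60.3.
Sum: 200 + 96.2 + 200 + 60.3 = 556.5 Myr.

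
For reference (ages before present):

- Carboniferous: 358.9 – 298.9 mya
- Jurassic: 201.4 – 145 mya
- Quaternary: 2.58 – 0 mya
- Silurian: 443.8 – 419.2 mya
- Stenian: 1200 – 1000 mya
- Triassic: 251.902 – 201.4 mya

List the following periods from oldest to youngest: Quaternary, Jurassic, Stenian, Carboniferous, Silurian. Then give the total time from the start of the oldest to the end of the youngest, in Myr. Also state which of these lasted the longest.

Stenian, Silurian, Carboniferous, Jurassic, Quaternary; total span 1200 Myr; longest is Stenian

From the excerpt: Quaternary 2.58–0; Jurassic 201.4–145; Stenian 1200–1000; Carboniferous 358.9–298.9; Silurian 443.8–419.2 (Ma).
Larger Ma is earlier, so the oldest is Stenian and the youngest is Quaternary; oldest to youngest: Stenian, Silurian, Carboniferous, Jurassic, Quaternary.
Oldest start 1200 minus youngest end 0 gives 1200 Myr overall.
Individual lengths (start − end): Quaternary 2.58; Silurian 24.6; Carboniferous 60; Stenian 200; Jurassic 56.4. The largest is Stenian at 200 Myr.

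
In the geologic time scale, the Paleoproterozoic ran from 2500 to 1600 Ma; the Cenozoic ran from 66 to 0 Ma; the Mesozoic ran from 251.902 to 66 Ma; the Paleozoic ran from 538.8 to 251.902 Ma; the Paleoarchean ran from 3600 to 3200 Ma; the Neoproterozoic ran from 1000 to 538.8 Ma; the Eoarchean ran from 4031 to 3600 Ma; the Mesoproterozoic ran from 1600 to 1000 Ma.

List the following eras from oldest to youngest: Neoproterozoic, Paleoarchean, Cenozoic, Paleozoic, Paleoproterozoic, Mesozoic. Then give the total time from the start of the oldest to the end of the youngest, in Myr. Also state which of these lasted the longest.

Paleoarchean → Paleoproterozoic → Neoproterozoic → Paleozoic → Mesozoic → Cenozoic; total span 3600 Myr; longest is Paleoproterozoic

From the excerpt: Neoproterozoic 1000–538.8; Paleoarchean 3600–3200; Cenozoic 66–0; Paleozoic 538.8–251.902; Paleoproterozoic 2500–1600; Mesozoic 251.902–66 (Ma).
Larger Ma is earlier, so the oldest is Paleoarchean and the youngest is Cenozoic; oldest to youngest: Paleoarchean, Paleoproterozoic, Neoproterozoic, Paleozoic, Mesozoic, Cenozoic.
Oldest start 3600 minus youngest end 0 gives 3600 Myr overall.
Individual lengths (start − end): Paleoarchean 400; Paleozoic 286.898; Mesozoic 185.902; Cenozoic 66; Neoproterozoic 461.2; Paleoproterozoic 900. The largest is Paleoproterozoic at 900 Myr.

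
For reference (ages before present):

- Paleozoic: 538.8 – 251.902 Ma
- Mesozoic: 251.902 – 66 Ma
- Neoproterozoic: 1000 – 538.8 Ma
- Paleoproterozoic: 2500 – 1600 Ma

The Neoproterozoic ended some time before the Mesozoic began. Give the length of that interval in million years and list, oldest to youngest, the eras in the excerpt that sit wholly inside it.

286.898 million years; Paleozoic

The Neoproterozoic closes at 538.8 Ma and the Mesozoic opens at 251.902 Ma, so the interval is 538.8 − 251.902 = 286.898 Myr.
An era fits inside if it starts at or after 538.8 Ma and ends at or before 251.902 Ma; oldest first that gives Paleozoic.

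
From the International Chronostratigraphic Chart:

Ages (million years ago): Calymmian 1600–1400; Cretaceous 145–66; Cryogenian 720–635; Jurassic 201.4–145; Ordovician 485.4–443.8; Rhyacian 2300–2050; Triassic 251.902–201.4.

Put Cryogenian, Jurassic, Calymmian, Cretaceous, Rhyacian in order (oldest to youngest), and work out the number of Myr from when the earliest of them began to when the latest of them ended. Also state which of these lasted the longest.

Rhyacian, Calymmian, Cryogenian, Jurassic, Cretaceous; total span 2234 Myr; longest is Rhyacian

Start ages (Ma): Rhyacian 2300, Calymmian 1600, Cryogenian 720, Jurassic 201.4, Cretaceous 145.
Ordered oldest to youngest: Rhyacian, Calymmian, Cryogenian, Jurassic, Cretaceous.
Span = 2300 − 66 = 2234 Myr.
Durations: Calymmian 200, Jurassic 56.4, Cretaceous 79, Rhyacian 250, Cryogenian 85 → longest is Rhyacian (250 Myr).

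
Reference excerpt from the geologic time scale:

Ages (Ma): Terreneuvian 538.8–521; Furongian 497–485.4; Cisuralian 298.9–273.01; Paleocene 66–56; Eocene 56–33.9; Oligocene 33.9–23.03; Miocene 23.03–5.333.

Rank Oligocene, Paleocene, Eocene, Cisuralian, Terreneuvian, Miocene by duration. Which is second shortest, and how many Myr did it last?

Start − end for each: Oligocene 33.9 − 23.03 = 10.87; Paleocene 66 − 56 = 10; Eocene 56 − 33.9 = 22.1; Cisuralian 298.9 − 273.01 = 25.89; Terreneuvian 538.8 − 521 = 17.8; Miocene 23.03 − 5.333 = 17.697.
Ranking these from shortest: Paleocene < Oligocene < Miocene < Terreneuvian < Eocene < Cisuralian.
Position 2 in that ranking is Oligocene, which lasted 10.87 Myr.

Oligocene, 10.87 million years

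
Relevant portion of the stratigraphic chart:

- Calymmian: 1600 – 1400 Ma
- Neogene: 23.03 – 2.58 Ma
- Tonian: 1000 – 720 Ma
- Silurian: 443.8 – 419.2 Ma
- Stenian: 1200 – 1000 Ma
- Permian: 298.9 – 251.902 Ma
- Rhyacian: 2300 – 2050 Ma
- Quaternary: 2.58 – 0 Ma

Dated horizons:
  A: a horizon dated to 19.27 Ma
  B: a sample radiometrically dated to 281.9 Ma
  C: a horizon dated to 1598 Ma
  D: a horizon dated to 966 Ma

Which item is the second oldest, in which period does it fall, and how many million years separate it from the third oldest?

Larger Ma means older, so oldest first: C 1598 > D 966 > B 281.9 > A 19.27.
Counting 2 along gives D (966 Ma); the excerpt puts that inside the Tonian, 1000–720 Ma.
Next in line is B (281.9 Ma), and 966 − 281.9 = 684.1 Myr.

D, in the Tonian; 684.1 million years to B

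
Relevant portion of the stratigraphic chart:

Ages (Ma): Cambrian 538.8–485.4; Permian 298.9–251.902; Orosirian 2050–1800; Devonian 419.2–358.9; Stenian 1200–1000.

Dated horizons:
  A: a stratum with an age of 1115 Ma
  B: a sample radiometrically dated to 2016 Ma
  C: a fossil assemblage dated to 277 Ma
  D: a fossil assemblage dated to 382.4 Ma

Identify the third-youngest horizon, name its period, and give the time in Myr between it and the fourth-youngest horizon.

Sorted youngest-first by Ma: C (277), D (382.4), A (1115), B (2016).
The third youngest is A at 1115 Ma, which lies in 1200–1000 Ma: the Stenian.
The fourth youngest is B at 2016 Ma; separation = |1115 − 2016| = 901 Myr.

A, in the Stenian; 901 million years to B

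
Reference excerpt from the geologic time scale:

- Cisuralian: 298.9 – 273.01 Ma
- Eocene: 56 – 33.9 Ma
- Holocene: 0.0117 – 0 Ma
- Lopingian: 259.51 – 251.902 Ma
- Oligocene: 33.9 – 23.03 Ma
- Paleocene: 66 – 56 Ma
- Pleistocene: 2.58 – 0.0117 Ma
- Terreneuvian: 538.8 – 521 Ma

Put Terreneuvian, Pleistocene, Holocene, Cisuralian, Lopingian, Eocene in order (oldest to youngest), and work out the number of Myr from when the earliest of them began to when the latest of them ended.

Terreneuvian, Cisuralian, Lopingian, Eocene, Pleistocene, Holocene; total span 538.8 Myr

Start ages (Ma): Terreneuvian 538.8, Cisuralian 298.9, Lopingian 259.51, Eocene 56, Pleistocene 2.58, Holocene 0.0117.
Ordered oldest to youngest: Terreneuvian, Cisuralian, Lopingian, Eocene, Pleistocene, Holocene.
Span = 538.8 − 0 = 538.8 Myr.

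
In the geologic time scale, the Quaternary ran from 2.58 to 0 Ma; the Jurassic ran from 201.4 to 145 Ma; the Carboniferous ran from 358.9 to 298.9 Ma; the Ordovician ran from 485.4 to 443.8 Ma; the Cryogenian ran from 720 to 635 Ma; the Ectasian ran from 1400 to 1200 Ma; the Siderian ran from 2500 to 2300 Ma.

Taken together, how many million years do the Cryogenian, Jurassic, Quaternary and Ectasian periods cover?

Each duration: Cryogenian = 85; Jurassic = 56.4; Quaternary = 2.58; Ectasian = 200.
Sum: 85 + 56.4 + 2.58 + 200 = 343.98 Myr.

343.98 million years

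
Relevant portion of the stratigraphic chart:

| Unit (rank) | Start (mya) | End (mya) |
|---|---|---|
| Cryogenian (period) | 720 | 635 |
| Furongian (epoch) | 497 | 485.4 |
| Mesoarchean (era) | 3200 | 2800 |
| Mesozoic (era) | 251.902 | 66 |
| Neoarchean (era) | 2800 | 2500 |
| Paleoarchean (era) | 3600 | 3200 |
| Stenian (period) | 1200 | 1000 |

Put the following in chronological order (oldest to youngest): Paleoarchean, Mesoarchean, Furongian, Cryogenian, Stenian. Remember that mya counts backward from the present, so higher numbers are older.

The oldest of these is Paleoarchean (starts 3600 Ma) and the youngest is Furongian (ends 485.4 Ma).
In between, by decreasing start age: Mesoarchean (3200), Stenian (1200), Cryogenian (720).

Paleoarchean, then Mesoarchean, then Stenian, then Cryogenian, then Furongian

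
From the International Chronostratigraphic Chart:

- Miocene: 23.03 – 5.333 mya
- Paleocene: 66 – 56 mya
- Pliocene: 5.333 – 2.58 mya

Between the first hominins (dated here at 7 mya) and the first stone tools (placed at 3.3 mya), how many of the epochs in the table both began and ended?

0

Checking each listed span, none has both start < 7 Ma and end > 3.3 Ma — every epoch straddles one of the two dates or lies outside them — so the count is 0.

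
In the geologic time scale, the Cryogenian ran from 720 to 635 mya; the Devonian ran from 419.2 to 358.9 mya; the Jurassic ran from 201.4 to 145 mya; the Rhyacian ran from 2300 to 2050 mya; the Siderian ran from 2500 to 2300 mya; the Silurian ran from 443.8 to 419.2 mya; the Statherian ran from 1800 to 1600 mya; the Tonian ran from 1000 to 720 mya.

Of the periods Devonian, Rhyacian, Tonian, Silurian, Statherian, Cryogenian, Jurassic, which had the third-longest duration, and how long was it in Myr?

Start − end for each: Devonian 419.2 − 358.9 = 60.3; Rhyacian 2300 − 2050 = 250; Tonian 1000 − 720 = 280; Silurian 443.8 − 419.2 = 24.6; Statherian 1800 − 1600 = 200; Cryogenian 720 − 635 = 85; Jurassic 201.4 − 145 = 56.4.
Ranking these from longest: Tonian > Rhyacian > Statherian > Cryogenian > Devonian > Jurassic > Silurian.
Position 3 in that ranking is Statherian, which lasted 200 Myr.

Statherian, 200 million years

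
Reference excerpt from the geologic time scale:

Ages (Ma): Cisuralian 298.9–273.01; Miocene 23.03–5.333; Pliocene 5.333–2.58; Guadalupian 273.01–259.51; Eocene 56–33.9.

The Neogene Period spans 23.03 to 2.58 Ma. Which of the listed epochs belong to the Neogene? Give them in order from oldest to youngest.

Epochs with both bounds inside 23.03–2.58 Ma: Miocene (23.03–5.333), Pliocene (5.333–2.58).

Miocene, Pliocene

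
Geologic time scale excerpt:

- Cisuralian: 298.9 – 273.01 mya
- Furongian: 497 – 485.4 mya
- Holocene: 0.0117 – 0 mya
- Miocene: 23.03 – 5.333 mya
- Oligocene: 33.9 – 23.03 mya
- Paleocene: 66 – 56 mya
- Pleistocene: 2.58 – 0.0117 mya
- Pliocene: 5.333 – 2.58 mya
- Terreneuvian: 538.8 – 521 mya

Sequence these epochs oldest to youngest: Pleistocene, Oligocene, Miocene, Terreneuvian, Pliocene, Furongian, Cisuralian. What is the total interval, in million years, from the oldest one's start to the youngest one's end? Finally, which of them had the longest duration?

Start ages (Ma): Terreneuvian 538.8, Furongian 497, Cisuralian 298.9, Oligocene 33.9, Miocene 23.03, Pliocene 5.333, Pleistocene 2.58.
Ordered oldest to youngest: Terreneuvian, Furongian, Cisuralian, Oligocene, Miocene, Pliocene, Pleistocene.
Span = 538.8 − 0.0117 = 538.7883 Myr.
Durations: Pleistocene 2.5683, Pliocene 2.753, Furongian 11.6, Terreneuvian 17.8, Cisuralian 25.89, Oligocene 10.87, Miocene 17.697 → longest is Cisuralian (25.89 Myr).

Terreneuvian, Furongian, Cisuralian, Oligocene, Miocene, Pliocene, Pleistocene; total span 538.7883 Myr; longest is Cisuralian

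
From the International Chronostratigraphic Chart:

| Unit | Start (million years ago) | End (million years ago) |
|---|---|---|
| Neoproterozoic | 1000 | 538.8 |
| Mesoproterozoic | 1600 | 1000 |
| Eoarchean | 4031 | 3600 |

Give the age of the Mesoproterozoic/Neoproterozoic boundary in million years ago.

1000 million years ago

The Mesoproterozoic ends and the Neoproterozoic begins at 1000 million years ago.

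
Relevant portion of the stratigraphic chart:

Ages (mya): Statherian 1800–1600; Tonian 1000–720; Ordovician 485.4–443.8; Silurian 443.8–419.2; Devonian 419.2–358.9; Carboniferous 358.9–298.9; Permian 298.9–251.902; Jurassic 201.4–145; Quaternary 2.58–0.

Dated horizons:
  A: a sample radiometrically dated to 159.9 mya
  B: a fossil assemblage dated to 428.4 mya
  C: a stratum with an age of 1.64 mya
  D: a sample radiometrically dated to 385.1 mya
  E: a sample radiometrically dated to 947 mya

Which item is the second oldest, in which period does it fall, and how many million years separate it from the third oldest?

B, in the Silurian; 43.3 million years to D

Larger Ma means older, so oldest first: E 947 > B 428.4 > D 385.1 > A 159.9 > C 1.64.
Counting 2 along gives B (428.4 Ma); the excerpt puts that inside the Silurian, 443.8–419.2 Ma.
Next in line is D (385.1 Ma), and 428.4 − 385.1 = 43.3 Myr.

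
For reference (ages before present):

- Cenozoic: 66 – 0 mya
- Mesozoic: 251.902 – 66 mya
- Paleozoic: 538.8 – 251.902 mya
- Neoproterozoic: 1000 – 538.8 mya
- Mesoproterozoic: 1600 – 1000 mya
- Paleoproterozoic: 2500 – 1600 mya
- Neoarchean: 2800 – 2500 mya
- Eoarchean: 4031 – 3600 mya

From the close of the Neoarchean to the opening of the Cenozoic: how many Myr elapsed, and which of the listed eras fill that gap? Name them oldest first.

End of Neoarchean = 2500 Ma; start of Cenozoic = 66 Ma.
Gap = 2500 − 66 = 2434 Myr.
Eras wholly inside 2500–66 Ma: Paleoproterozoic (2500–1600), Mesoproterozoic (1600–1000), Neoproterozoic (1000–538.8), Paleozoic (538.8–251.902), Mesozoic (251.902–66).

2434 million years; Paleoproterozoic, Mesoproterozoic, Neoproterozoic, Paleozoic, Mesozoic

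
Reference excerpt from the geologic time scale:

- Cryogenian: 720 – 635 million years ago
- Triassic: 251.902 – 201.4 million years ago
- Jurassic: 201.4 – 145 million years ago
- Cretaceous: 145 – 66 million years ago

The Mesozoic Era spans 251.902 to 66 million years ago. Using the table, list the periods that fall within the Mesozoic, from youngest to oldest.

Cretaceous, Jurassic, Triassic

Periods with both bounds inside 251.902–66 Ma: Cretaceous (145–66), Jurassic (201.4–145), Triassic (251.902–201.4).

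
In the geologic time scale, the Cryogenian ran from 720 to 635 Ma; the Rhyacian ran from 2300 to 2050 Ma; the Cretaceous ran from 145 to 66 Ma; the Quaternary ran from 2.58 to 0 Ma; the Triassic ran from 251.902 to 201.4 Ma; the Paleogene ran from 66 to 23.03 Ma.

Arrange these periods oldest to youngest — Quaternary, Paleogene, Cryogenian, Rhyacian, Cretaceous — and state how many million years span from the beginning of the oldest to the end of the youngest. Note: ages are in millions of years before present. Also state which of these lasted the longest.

Start ages (Ma): Rhyacian 2300, Cryogenian 720, Cretaceous 145, Paleogene 66, Quaternary 2.58.
Ordered oldest to youngest: Rhyacian, Cryogenian, Cretaceous, Paleogene, Quaternary.
Span = 2300 − 0 = 2300 Myr.
Durations: Cretaceous 79, Rhyacian 250, Paleogene 42.97, Cryogenian 85, Quaternary 2.58 → longest is Rhyacian (250 Myr).

Rhyacian, Cryogenian, Cretaceous, Paleogene, Quaternary; total span 2300 Myr; longest is Rhyacian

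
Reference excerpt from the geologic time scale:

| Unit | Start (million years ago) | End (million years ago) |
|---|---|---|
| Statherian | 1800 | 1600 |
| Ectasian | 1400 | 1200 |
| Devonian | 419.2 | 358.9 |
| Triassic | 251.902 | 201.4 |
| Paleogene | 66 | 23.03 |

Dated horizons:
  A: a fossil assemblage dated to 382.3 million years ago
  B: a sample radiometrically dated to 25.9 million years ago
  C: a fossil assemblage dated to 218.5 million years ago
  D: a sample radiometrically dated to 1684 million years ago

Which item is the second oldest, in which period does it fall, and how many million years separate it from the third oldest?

Sorted oldest-first by Ma: D (1684), A (382.3), C (218.5), B (25.9).
The second oldest is A at 382.3 Ma, which lies in 419.2–358.9 Ma: the Devonian.
The third oldest is C at 218.5 Ma; separation = |382.3 − 218.5| = 163.8 Myr.

A, in the Devonian; 163.8 million years to C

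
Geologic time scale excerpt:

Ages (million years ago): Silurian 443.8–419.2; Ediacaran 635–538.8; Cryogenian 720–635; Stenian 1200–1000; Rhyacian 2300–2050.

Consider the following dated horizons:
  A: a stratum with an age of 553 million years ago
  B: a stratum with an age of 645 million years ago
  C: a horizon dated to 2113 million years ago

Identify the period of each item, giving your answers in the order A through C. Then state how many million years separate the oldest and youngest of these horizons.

A — Ediacaran; B — Cryogenian; C — Rhyacian; span 1560 million years

A: 553 Ma lies in 635–538.8 Ma, so Ediacaran.
B: 645 Ma lies in 720–635 Ma, so Cryogenian.
C: 2113 Ma lies in 2300–2050 Ma, so Rhyacian.
Oldest = 2113 Ma, youngest = 553 Ma → span 1560 Myr.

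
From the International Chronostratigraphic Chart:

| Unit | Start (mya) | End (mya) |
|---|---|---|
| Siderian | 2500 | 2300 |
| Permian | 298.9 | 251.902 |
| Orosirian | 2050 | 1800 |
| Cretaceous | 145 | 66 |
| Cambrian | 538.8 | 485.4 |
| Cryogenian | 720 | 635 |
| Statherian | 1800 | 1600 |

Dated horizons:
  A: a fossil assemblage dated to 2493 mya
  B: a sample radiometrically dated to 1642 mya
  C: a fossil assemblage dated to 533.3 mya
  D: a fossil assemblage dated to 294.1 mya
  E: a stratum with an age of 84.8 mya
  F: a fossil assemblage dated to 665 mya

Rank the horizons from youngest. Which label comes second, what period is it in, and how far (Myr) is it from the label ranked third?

D, in the Permian; 239.2 million years to C

Sorted youngest-first by Ma: E (84.8), D (294.1), C (533.3), F (665), B (1642), A (2493).
The second youngest is D at 294.1 Ma, which lies in 298.9–251.902 Ma: the Permian.
The third youngest is C at 533.3 Ma; separation = |294.1 − 533.3| = 239.2 Myr.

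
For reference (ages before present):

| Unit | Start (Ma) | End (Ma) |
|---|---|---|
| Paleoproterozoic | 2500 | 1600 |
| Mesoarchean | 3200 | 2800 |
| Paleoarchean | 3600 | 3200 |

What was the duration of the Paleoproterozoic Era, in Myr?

2500 − 1600 = 900 million years.

900 million years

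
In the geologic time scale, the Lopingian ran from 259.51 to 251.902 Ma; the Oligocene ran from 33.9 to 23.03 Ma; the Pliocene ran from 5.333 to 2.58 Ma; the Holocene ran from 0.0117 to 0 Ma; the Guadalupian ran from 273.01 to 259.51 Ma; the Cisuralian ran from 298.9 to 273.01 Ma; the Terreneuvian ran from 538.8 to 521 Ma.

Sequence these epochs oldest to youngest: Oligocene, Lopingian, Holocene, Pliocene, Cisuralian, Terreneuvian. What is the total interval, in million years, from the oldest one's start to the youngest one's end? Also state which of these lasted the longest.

Terreneuvian, Cisuralian, Lopingian, Oligocene, Pliocene, Holocene; total span 538.8 Myr; longest is Cisuralian

Start ages (Ma): Terreneuvian 538.8, Cisuralian 298.9, Lopingian 259.51, Oligocene 33.9, Pliocene 5.333, Holocene 0.0117.
Ordered oldest to youngest: Terreneuvian, Cisuralian, Lopingian, Oligocene, Pliocene, Holocene.
Span = 538.8 − 0 = 538.8 Myr.
Durations: Holocene 0.0117, Lopingian 7.608, Oligocene 10.87, Terreneuvian 17.8, Pliocene 2.753, Cisuralian 25.89 → longest is Cisuralian (25.89 Myr).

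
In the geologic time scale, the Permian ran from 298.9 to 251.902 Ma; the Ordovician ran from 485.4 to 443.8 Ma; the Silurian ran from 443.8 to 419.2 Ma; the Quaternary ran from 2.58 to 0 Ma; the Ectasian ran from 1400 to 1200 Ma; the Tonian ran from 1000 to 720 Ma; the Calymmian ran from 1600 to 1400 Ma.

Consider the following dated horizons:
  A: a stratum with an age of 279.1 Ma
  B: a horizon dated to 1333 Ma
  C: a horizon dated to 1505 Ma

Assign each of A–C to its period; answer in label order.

Match each age against the start–end ranges in the excerpt: A = 279.1 Ma → Permian (298.9–251.902); B = 1333 Ma → Ectasian (1400–1200); C = 1505 Ma → Calymmian (1600–1400).

A — Permian; B — Ectasian; C — Calymmian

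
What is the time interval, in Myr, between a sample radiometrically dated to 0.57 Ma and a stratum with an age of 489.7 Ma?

489.13 million years

489.7 − 0.57 = 489.13 million years.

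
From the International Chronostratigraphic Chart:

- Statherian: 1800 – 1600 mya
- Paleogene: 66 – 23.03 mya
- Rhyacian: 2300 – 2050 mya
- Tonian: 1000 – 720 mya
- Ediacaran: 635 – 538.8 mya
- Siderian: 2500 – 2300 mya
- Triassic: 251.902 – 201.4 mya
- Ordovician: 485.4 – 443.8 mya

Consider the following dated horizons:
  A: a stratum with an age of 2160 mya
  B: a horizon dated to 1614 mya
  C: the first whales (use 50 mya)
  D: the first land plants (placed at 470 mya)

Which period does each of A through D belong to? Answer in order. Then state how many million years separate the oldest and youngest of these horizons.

Match each age against the start–end ranges in the excerpt: A = 2160 Ma → Rhyacian (2300–2050); B = 1614 Ma → Statherian (1800–1600); C = 50 Ma → Paleogene (66–23.03); D = 470 Ma → Ordovician (485.4–443.8).
The largest age is 2160 Ma and the smallest is 50 Ma; their difference is 2110 Myr.

A — Rhyacian; B — Statherian; C — Paleogene; D — Ordovician; span 2110 million years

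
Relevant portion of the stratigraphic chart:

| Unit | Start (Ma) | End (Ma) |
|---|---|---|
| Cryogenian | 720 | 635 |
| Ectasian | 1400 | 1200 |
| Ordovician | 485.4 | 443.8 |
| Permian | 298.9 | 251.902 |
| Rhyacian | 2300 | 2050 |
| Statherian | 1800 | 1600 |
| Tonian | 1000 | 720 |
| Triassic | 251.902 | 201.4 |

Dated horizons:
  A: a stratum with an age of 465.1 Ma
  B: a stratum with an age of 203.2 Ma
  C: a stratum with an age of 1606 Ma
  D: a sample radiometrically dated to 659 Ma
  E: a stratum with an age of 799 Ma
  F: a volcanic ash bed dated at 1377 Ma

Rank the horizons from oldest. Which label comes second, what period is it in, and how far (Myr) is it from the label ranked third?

Sorted oldest-first by Ma: C (1606), F (1377), E (799), D (659), A (465.1), B (203.2).
The second oldest is F at 1377 Ma, which lies in 1400–1200 Ma: the Ectasian.
The third oldest is E at 799 Ma; separation = |1377 − 799| = 578 Myr.

F, in the Ectasian; 578 million years to E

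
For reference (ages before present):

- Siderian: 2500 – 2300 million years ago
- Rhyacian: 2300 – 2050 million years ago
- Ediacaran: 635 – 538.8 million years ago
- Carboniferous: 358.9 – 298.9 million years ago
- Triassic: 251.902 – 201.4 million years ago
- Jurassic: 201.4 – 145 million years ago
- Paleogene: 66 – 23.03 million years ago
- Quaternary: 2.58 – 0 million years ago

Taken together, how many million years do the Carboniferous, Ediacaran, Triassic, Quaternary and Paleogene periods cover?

Each duration: Carboniferous = 60; Ediacaran = 96.2; Triassic = 50.502; Quaternary = 2.58; Paleogene = 42.97.
Sum: 60 + 96.2 + 50.502 + 2.58 + 42.97 = 252.252 Myr.

252.252 million years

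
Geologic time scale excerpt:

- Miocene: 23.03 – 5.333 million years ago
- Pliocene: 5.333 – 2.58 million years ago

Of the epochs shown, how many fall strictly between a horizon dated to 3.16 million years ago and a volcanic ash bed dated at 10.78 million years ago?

0

The older date is 10.78 Ma and the younger is 3.16 Ma.
No epoch both begins after 10.78 Ma and ends before 3.16 Ma, so the count is 0.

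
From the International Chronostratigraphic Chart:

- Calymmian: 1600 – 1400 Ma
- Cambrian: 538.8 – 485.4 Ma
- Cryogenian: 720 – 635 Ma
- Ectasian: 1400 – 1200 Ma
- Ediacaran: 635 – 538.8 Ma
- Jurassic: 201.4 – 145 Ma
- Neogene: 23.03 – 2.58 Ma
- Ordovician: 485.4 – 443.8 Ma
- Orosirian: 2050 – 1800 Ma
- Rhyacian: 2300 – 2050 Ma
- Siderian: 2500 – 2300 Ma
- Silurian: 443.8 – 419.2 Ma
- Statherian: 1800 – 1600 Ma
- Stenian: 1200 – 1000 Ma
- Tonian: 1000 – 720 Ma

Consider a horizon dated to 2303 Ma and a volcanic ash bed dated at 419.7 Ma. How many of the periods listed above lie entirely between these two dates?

11

The older date is 2303 Ma and the younger is 419.7 Ma.
Periods with start < 2303 and end > 419.7 Ma: Rhyacian (2300–2050), Orosirian (2050–1800), Statherian (1800–1600), Calymmian (1600–1400), Ectasian (1400–1200), Stenian (1200–1000), Tonian (1000–720), Cryogenian (720–635), Ediacaran (635–538.8), Cambrian (538.8–485.4), Ordovician (485.4–443.8).
That is 11 complete periods.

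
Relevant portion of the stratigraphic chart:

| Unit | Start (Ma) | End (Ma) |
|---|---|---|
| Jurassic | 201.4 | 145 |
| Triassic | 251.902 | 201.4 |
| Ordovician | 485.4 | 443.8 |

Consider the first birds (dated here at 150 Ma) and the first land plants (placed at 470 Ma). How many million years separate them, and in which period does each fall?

Elapsed time: 470 − 150 = 320 Myr.
150 Ma lies within 201.4–145 Ma: Jurassic.
470 Ma lies within 485.4–443.8 Ma: Ordovician.

320 million years apart; the first in the Jurassic, the second in the Ordovician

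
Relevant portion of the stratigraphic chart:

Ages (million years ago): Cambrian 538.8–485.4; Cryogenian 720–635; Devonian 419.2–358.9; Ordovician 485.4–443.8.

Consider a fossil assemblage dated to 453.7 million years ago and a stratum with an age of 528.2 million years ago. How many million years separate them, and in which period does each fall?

Elapsed time: 528.2 − 453.7 = 74.5 Myr.
453.7 Ma lies within 485.4–443.8 Ma: Ordovician.
528.2 Ma lies within 538.8–485.4 Ma: Cambrian.

74.5 million years apart; the first in the Ordovician, the second in the Cambrian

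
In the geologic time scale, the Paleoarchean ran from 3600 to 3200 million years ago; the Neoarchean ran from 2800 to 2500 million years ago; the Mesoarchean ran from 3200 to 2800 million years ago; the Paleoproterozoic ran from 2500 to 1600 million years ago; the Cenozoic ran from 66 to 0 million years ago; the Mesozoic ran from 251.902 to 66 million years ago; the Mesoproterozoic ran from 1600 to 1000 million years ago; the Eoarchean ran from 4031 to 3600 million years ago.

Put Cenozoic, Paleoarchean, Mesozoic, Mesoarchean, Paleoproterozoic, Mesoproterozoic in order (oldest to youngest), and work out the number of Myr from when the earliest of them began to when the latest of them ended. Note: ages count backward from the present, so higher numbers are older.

Paleoarchean, Mesoarchean, Paleoproterozoic, Mesoproterozoic, Mesozoic, Cenozoic; total span 3600 Myr

From the excerpt: Cenozoic 66–0; Paleoarchean 3600–3200; Mesozoic 251.902–66; Mesoarchean 3200–2800; Paleoproterozoic 2500–1600; Mesoproterozoic 1600–1000 (Ma).
Larger Ma is earlier, so the oldest is Paleoarchean and the youngest is Cenozoic; oldest to youngest: Paleoarchean, Mesoarchean, Paleoproterozoic, Mesoproterozoic, Mesozoic, Cenozoic.
Oldest start 3600 minus youngest end 0 gives 3600 Myr overall.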